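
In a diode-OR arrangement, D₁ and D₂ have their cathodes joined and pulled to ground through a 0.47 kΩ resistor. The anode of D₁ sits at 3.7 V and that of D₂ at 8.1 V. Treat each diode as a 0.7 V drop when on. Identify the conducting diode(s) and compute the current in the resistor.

Assume both conduct. Then node N would need to be at both 3.7−0.7 = 3 V and 8.1−0.7 = 7.4 V, which is impossible.
Assume only D₂ conducts: V_N = 8.1 − 0.7 = 7.4 V, so I_R = 7.4/0.47 = 15.7 mA.
Check D₁: its anode-to-cathode voltage is 3.7 − 7.4 = -3.7 V < 0.7 V, so it is off. The assumption is consistent.

Only D₂ conducts; I_R ≈ 16 mA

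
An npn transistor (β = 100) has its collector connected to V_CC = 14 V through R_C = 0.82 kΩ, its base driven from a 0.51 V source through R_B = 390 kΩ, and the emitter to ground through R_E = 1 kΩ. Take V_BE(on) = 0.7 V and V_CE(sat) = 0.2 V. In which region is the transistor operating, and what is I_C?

cutoff; I_C ≈ 0

V_BB = 0.51 V ≤ V_BE(on) = 0.7 V, so the base-emitter junction is not forward biased.
The transistor is in cutoff: I_B = I_C = 0.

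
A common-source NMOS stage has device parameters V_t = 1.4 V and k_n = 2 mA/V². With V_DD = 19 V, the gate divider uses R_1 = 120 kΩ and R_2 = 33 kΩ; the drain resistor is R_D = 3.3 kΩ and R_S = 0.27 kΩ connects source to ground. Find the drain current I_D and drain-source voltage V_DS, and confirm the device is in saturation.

V_G = V_DD·R_2/(R_1+R_2) = 19×33/153 = 4.1 V.
Assume saturation: I_D = (k_n/2)(V_GS − V_t)² with V_GS = V_G − I_D·R_S = 4.1 − 0.27·I_D.
Substituting gives 0.0729·I_D² − 2.46·I_D + 7.28 = 0, with roots I_D = 3.28 or 30.4 mA.
The root I_D = 30.4 mA gives V_GS = -4.12 V ≤ V_t, so take I_D = 3.28 mA.
Then V_GS = 3.21 V and V_DS = V_DD − I_D(R_D+R_S) = 19 − 3.28×3.57 = 7.28 V.
Saturation requires V_DS ≥ V_GS − V_t = 1.81 V; 7.28 ≥ 1.81 ✓.

I_D ≈ 3.3 mA, V_DS ≈ 7.3 V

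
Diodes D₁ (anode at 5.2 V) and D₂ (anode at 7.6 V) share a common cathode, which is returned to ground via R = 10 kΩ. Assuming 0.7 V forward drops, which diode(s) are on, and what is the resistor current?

Assume both conduct. Then node N would need to be at both 5.2−0.7 = 4.5 V and 7.6−0.7 = 6.9 V, which is impossible.
Assume only D₂ conducts: V_N = 7.6 − 0.7 = 6.9 V, so I_R = 6.9/10 = 0.69 mA.
Check D₁: its anode-to-cathode voltage is 5.2 − 6.9 = -1.7 V < 0.7 V, so it is off. The assumption is consistent.

Only D₂ conducts; I_R ≈ 0.69 mA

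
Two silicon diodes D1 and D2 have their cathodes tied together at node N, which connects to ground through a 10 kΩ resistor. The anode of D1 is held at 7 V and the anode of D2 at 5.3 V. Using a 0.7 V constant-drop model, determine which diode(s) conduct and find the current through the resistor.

Only D1 conducts; I_R ≈ 0.63 mA

Assume both conduct. Then node N would need to be at both 7−0.7 = 6.3 V and 5.3−0.7 = 4.6 V, which is impossible.
Assume only D1 conducts: V_N = 7 − 0.7 = 6.3 V, so I_R = 6.3/10 = 0.63 mA.
Check D2: its anode-to-cathode voltage is 5.3 − 6.3 = -1 V < 0.7 V, so it is off. The assumption is consistent.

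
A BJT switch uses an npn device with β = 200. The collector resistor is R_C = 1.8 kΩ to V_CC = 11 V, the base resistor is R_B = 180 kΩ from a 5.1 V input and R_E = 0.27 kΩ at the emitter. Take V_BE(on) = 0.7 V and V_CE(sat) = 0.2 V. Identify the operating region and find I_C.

Assume active. Base-emitter loop: I_B = (V_BB − V_BE)/(R_B + (β+1)R_E) = (5.1 − 0.7)/(180 + 201×0.27) = 0.0188 mA.
I_C = β·I_B = 200×0.0188 = 3.76 mA.
V_CE = V_CC − I_C·R_C − I_E·R_E = 11 − 3.76×1.8 − 3.78×0.27 = 3.22 V > V_CE(sat), so the active-region assumption holds.

active; I_C ≈ 3.8 mA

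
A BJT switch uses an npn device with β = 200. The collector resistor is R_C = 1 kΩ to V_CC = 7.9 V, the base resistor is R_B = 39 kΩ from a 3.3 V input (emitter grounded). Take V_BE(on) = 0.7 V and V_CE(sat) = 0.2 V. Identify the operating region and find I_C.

saturation; I_C ≈ 7.7 mA

Assume active: I_B = (3.3 − 0.7)/39 = 0.0667 mA, giving I_C = β·I_B = 13.3 mA.
But then V_CE = 7.9 − 13.3×1 = -5.43 V < V_CE(sat) = 0.2 V — impossible in the active region.
So the transistor is saturated. With V_CE = 0.2 V, I_C = (V_CC − 0.2)/R_C = 7.7/1 = 7.7 mA.
Check: β·I_B = 13.3 mA > I_C = 7.7 mA, confirming saturation.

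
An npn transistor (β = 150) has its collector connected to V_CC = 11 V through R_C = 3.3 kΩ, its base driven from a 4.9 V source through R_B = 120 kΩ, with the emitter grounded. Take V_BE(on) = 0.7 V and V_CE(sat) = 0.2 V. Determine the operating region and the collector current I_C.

saturation; I_C ≈ 3.3 mA

Assume active: I_B = (4.9 − 0.7)/120 = 0.035 mA, giving I_C = β·I_B = 5.25 mA.
But then V_CE = 11 − 5.25×3.3 = -6.33 V < V_CE(sat) = 0.2 V — impossible in the active region.
So the transistor is saturated. With V_CE = 0.2 V, I_C = (V_CC − 0.2)/R_C = 10.8/3.3 = 3.27 mA.
Check: β·I_B = 5.25 mA > I_C = 3.27 mA, confirming saturation.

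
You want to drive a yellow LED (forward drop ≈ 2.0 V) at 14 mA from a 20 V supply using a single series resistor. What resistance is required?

R ≈ 1.3 kΩ

The resistor drops V_S − V_D = 20 − 2.0 = 18 V at 14 mA.
R = 18 V / 14 mA = 1.29 kΩ.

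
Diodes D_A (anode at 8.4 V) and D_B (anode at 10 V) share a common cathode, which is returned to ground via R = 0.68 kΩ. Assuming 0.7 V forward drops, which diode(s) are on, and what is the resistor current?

Only D_B conducts; I_R ≈ 14 mA

Assume both conduct. Then node N would need to be at both 8.4−0.7 = 7.7 V and 10−0.7 = 9.3 V, which is impossible.
Assume only D_B conducts: V_N = 10 − 0.7 = 9.3 V, so I_R = 9.3/0.68 = 13.7 mA.
Check D_A: its anode-to-cathode voltage is 8.4 − 9.3 = -0.9 V < 0.7 V, so it is off. The assumption is consistent.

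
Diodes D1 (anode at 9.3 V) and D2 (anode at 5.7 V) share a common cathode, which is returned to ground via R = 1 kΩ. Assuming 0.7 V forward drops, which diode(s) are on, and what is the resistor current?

Only D1 conducts; I_R ≈ 8.6 mA

Assume both conduct. Then node N would need to be at both 9.3−0.7 = 8.6 V and 5.7−0.7 = 5 V, which is impossible.
Assume only D1 conducts: V_N = 9.3 − 0.7 = 8.6 V, so I_R = 8.6/1 = 8.6 mA.
Check D2: its anode-to-cathode voltage is 5.7 − 8.6 = -2.9 V < 0.7 V, so it is off. The assumption is consistent.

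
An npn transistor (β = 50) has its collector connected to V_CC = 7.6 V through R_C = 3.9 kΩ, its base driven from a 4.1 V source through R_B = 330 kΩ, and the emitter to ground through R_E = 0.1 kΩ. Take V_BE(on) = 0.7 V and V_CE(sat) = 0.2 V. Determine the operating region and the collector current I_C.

Assume active. Base-emitter loop: I_B = (V_BB − V_BE)/(R_B + (β+1)R_E) = (4.1 − 0.7)/(330 + 51×0.1) = 0.0101 mA.
I_C = β·I_B = 50×0.0101 = 0.507 mA.
V_CE = V_CC − I_C·R_C − I_E·R_E = 7.6 − 0.507×3.9 − 0.517×0.1 = 5.57 V > V_CE(sat), so the active-region assumption holds.

active; I_C ≈ 0.51 mA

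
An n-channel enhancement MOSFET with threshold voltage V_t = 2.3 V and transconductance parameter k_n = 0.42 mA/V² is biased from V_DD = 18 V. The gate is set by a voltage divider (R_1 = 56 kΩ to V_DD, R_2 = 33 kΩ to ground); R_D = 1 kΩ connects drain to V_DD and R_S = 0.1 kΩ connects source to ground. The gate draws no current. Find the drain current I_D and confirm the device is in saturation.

V_G = V_DD·R_2/(R_1+R_2) = 18×33/89 = 6.67 V.
Assume saturation: I_D = (k_n/2)(V_GS − V_t)² with V_GS = V_G − I_D·R_S = 6.67 − 0.1·I_D.
Substituting gives 0.0021·I_D² − 1.18·I_D + 4.02 = 0, with roots I_D = 3.42 or 560 mA.
The root I_D = 560 mA gives V_GS = -49.4 V ≤ V_t, so take I_D = 3.42 mA.
Then V_GS = 6.33 V and V_DS = V_DD − I_D(R_D+R_S) = 18 − 3.42×1.1 = 14.2 V.
Saturation requires V_DS ≥ V_GS − V_t = 4.03 V; 14.2 ≥ 4.03 ✓.

I_D ≈ 3.4 mA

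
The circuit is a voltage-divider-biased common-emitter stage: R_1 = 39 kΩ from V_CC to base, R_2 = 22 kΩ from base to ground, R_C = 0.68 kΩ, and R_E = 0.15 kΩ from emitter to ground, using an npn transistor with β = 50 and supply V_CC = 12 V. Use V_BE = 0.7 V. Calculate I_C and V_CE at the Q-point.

Thevenize the base divider: V_Th = V_CC·R_2/(R_1+R_2) = 12×22/61 = 4.33 V, R_Th = R_1‖R_2 = 14.1 kΩ.
Base-emitter loop: V_Th = I_B·R_Th + V_BE + (β+1)I_B·R_E, so I_B = (4.33 − 0.7) / (14.1 + 51×0.15) = 0.167 mA.
I_C = β·I_B = 50×0.167 = 8.35 mA, and I_E = (β+1)I_B = 8.52 mA.
V_CE = V_CC − I_C·R_C − I_E·R_E = 12 − 8.35×0.68 − 8.52×0.15 = 5.04 V.
V_CE = 5.04 V > 0.2 V confirms active-region operation.

I_C ≈ 8.4 mA, V_CE ≈ 5 V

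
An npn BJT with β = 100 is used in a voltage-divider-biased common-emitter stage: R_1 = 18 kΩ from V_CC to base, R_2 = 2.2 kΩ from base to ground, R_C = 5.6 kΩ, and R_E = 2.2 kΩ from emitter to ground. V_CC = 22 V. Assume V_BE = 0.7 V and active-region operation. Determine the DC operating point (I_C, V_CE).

Thevenize the base divider: V_Th = V_CC·R_2/(R_1+R_2) = 22×2.2/20.2 = 2.4 V, R_Th = R_1‖R_2 = 1.96 kΩ.
Base-emitter loop: V_Th = I_B·R_Th + V_BE + (β+1)I_B·R_E, so I_B = (2.4 − 0.7) / (1.96 + 101×2.2) = 0.00757 mA.
I_C = β·I_B = 100×0.00757 = 0.757 mA, and I_E = (β+1)I_B = 0.764 mA.
V_CE = V_CC − I_C·R_C − I_E·R_E = 22 − 0.757×5.6 − 0.764×2.2 = 16.1 V.
V_CE = 16.1 V > 0.2 V confirms active-region operation.

I_C ≈ 0.76 mA, V_CE ≈ 16 V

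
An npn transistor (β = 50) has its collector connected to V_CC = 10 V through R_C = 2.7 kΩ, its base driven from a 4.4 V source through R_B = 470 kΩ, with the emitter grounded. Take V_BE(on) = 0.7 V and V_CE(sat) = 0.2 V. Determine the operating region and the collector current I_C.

Assume active. Base-emitter loop: I_B = (V_BB − V_BE)/R_B = (4.4 − 0.7)/470 = 0.00787 mA.
I_C = β·I_B = 50×0.00787 = 0.394 mA.
V_CE = V_CC − I_C·R_C = 10 − 0.394×2.7 = 8.94 V > V_CE(sat), so the active-region assumption holds.

active; I_C ≈ 0.39 mA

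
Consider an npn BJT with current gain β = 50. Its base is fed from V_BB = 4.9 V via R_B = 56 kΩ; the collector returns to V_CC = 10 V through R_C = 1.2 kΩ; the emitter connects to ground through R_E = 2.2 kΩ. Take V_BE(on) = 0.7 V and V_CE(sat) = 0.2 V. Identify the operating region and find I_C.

active; I_C ≈ 1.2 mA

Assume active. Base-emitter loop: I_B = (V_BB − V_BE)/(R_B + (β+1)R_E) = (4.9 − 0.7)/(56 + 51×2.2) = 0.025 mA.
I_C = β·I_B = 50×0.025 = 1.25 mA.
V_CE = V_CC − I_C·R_C − I_E·R_E = 10 − 1.25×1.2 − 1.27×2.2 = 5.7 V > V_CE(sat), so the active-region assumption holds.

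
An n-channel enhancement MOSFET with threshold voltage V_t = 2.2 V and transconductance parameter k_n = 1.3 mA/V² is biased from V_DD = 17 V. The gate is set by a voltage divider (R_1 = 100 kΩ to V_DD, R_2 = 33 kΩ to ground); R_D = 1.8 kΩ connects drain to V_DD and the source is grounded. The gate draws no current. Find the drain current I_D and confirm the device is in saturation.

I_D ≈ 2.6 mA

V_G = V_DD·R_2/(R_1+R_2) = 17×33/133 = 4.22 V. With the source grounded, V_GS = V_G = 4.22 V.
Assume saturation: I_D = (k_n/2)(V_GS − V_t)² = (1.3/2)×(4.22 − 2.2)² = 0.65×2.02² = 2.65 mA.
V_DS = V_DD − I_D·R_D = 17 − 2.65×1.8 = 12.2 V.
Saturation requires V_DS ≥ V_GS − V_t = 2.02 V; 12.2 ≥ 2.02 ✓.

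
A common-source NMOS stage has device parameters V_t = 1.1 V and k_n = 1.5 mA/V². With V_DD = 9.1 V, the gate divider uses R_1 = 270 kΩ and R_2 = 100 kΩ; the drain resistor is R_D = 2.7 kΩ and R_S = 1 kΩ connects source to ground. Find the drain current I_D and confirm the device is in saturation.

I_D ≈ 0.52 mA

V_G = V_DD·R_2/(R_1+R_2) = 9.1×100/370 = 2.46 V.
Assume saturation: I_D = (k_n/2)(V_GS − V_t)² with V_GS = V_G − I_D·R_S = 2.46 − 1·I_D.
Substituting gives 0.75·I_D² − 3.04·I_D + 1.39 = 0, with roots I_D = 0.524 or 3.53 mA.
The root I_D = 3.53 mA gives V_GS = -1.07 V ≤ V_t, so take I_D = 0.524 mA.
Then V_GS = 1.94 V and V_DS = V_DD − I_D(R_D+R_S) = 9.1 − 0.524×3.7 = 7.16 V.
Saturation requires V_DS ≥ V_GS − V_t = 0.836 V; 7.16 ≥ 0.836 ✓.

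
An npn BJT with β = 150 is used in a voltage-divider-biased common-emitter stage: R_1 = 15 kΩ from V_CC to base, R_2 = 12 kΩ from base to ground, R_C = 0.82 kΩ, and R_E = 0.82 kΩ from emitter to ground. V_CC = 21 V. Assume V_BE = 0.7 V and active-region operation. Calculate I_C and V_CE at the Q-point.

I_C ≈ 9.9 mA, V_CE ≈ 4.7 V

Thevenize the base divider: V_Th = V_CC·R_2/(R_1+R_2) = 21×12/27 = 9.33 V, R_Th = R_1‖R_2 = 6.67 kΩ.
Base-emitter loop: V_Th = I_B·R_Th + V_BE + (β+1)I_B·R_E, so I_B = (9.33 − 0.7) / (6.67 + 151×0.82) = 0.0662 mA.
I_C = β·I_B = 150×0.0662 = 9.92 mA, and I_E = (β+1)I_B = 9.99 mA.
V_CE = V_CC − I_C·R_C − I_E·R_E = 21 − 9.92×0.82 − 9.99×0.82 = 4.67 V.
V_CE = 4.67 V > 0.2 V confirms active-region operation.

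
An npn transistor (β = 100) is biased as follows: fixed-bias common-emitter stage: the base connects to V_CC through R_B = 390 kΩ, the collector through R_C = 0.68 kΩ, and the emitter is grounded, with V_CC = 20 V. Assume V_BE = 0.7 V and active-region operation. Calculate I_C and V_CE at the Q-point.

I_C ≈ 4.9 mA, V_CE ≈ 17 V

Base loop: V_CC = I_B·R_B + V_BE, so I_B = (20 − 0.7)/390 kΩ = 0.0495 mA.
In the active region I_C = β·I_B = 100 × 0.0495 = 4.95 mA.
Collector loop: V_CE = V_CC − I_C·R_C = 20 − 4.95×0.68 = 16.6 V.
Since V_CE = 16.6 V > V_CE(sat) ≈ 0.2 V, the transistor is in the active region as assumed.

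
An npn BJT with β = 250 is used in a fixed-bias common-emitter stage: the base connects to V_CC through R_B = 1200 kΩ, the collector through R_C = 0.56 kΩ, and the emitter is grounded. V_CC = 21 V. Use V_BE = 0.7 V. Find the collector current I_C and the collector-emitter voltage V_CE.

I_C ≈ 4.2 mA, V_CE ≈ 19 V

Base loop: V_CC = I_B·R_B + V_BE, so I_B = (21 − 0.7)/1200 kΩ = 0.0169 mA.
In the active region I_C = β·I_B = 250 × 0.0169 = 4.23 mA.
Collector loop: V_CE = V_CC − I_C·R_C = 21 − 4.23×0.56 = 18.6 V.
Since V_CE = 18.6 V > V_CE(sat) ≈ 0.2 V, the transistor is in the active region as assumed.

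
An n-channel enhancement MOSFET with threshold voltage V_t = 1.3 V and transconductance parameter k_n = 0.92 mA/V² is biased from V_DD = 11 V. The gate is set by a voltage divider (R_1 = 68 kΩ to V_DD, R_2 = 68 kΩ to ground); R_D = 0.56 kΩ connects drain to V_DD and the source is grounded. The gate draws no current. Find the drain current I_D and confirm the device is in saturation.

V_G = V_DD·R_2/(R_1+R_2) = 11×68/136 = 5.5 V. With the source grounded, V_GS = V_G = 5.5 V.
Assume saturation: I_D = (k_n/2)(V_GS − V_t)² = (0.92/2)×(5.5 − 1.3)² = 0.46×4.2² = 8.11 mA.
V_DS = V_DD − I_D·R_D = 11 − 8.11×0.56 = 6.46 V.
Saturation requires V_DS ≥ V_GS − V_t = 4.2 V; 6.46 ≥ 4.2 ✓.

I_D ≈ 8.1 mA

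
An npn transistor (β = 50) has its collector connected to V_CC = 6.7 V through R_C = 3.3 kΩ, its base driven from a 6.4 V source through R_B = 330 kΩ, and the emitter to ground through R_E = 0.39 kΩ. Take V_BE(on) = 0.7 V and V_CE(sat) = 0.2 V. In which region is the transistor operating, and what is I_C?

Assume active. Base-emitter loop: I_B = (V_BB − V_BE)/(R_B + (β+1)R_E) = (6.4 − 0.7)/(330 + 51×0.39) = 0.0163 mA.
I_C = β·I_B = 50×0.0163 = 0.815 mA.
V_CE = V_CC − I_C·R_C − I_E·R_E = 6.7 − 0.815×3.3 − 0.831×0.39 = 3.69 V > V_CE(sat), so the active-region assumption holds.

active; I_C ≈ 0.81 mA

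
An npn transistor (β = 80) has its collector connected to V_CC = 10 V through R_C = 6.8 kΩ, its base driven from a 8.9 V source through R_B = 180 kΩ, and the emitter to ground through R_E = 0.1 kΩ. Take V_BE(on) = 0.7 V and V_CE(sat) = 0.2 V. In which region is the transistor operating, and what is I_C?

saturation; I_C ≈ 1.4 mA

Assume active: I_B = (8.9 − 0.7)/(180 + 81×0.1) = 0.0436 mA, I_C = β·I_B = 3.49 mA.
Then V_CE = 10 − 3.49×6.8 − 3.53×0.1 = -14.1 V < 0.2 V — the active assumption fails.
Re-solve with V_CE = 0.2 V. KCL at the emitter: V_E/R_E = (V_BB−0.7−V_E)/R_B + (V_CC−0.2−V_E)/R_C, giving V_E = 0.146 V.
I_C = (V_CC − 0.2 − V_E)/R_C = (9.8 − 0.146)/6.8 = 1.42 mA.
Check: I_B = (8.2 − 0.146)/180 = 0.0447 mA, and β·I_B = 3.58 mA > I_C, confirming saturation.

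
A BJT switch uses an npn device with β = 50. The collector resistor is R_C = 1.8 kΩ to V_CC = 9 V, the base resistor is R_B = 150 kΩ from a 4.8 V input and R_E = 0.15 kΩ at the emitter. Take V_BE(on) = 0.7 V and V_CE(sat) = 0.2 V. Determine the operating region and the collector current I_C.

active; I_C ≈ 1.3 mA

Assume active. Base-emitter loop: I_B = (V_BB − V_BE)/(R_B + (β+1)R_E) = (4.8 − 0.7)/(150 + 51×0.15) = 0.026 mA.
I_C = β·I_B = 50×0.026 = 1.3 mA.
V_CE = V_CC − I_C·R_C − I_E·R_E = 9 − 1.3×1.8 − 1.33×0.15 = 6.46 V > V_CE(sat), so the active-region assumption holds.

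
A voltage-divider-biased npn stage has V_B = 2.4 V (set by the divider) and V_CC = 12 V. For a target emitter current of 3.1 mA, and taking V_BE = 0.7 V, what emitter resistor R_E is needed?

V_E = V_B − V_BE = 2.4 − 0.7 = 1.7 V.
R_E = V_E / I_E = 1.7 / 3.1 = 0.548 kΩ.

R_E ≈ 0.55 kΩ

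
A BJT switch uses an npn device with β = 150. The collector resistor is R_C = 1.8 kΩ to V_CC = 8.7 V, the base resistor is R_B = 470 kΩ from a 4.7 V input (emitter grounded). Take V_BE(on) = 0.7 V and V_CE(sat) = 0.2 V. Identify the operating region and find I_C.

Assume active. Base-emitter loop: I_B = (V_BB − V_BE)/R_B = (4.7 − 0.7)/470 = 0.00851 mA.
I_C = β·I_B = 150×0.00851 = 1.28 mA.
V_CE = V_CC − I_C·R_C = 8.7 − 1.28×1.8 = 6.4 V > V_CE(sat), so the active-region assumption holds.

active; I_C ≈ 1.3 mA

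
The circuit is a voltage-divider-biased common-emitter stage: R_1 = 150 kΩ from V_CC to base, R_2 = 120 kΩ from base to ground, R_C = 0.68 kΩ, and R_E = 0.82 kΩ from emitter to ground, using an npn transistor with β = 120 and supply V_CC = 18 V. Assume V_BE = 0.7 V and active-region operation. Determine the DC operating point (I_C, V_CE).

I_C ≈ 5.3 mA, V_CE ≈ 10 V

Thevenize the base divider: V_Th = V_CC·R_2/(R_1+R_2) = 18×120/270 = 8 V, R_Th = R_1‖R_2 = 66.7 kΩ.
Base-emitter loop: V_Th = I_B·R_Th + V_BE + (β+1)I_B·R_E, so I_B = (8 − 0.7) / (66.7 + 121×0.82) = 0.044 mA.
I_C = β·I_B = 120×0.044 = 5.28 mA, and I_E = (β+1)I_B = 5.32 mA.
V_CE = V_CC − I_C·R_C − I_E·R_E = 18 − 5.28×0.68 − 5.32×0.82 = 10 V.
V_CE = 10 V > 0.2 V confirms active-region operation.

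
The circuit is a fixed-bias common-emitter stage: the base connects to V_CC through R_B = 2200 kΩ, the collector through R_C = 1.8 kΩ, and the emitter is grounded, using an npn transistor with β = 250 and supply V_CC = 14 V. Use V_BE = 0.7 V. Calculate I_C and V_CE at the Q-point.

I_C ≈ 1.5 mA, V_CE ≈ 11 V

Base loop: V_CC = I_B·R_B + V_BE, so I_B = (14 − 0.7)/2200 kΩ = 0.00605 mA.
In the active region I_C = β·I_B = 250 × 0.00605 = 1.51 mA.
Collector loop: V_CE = V_CC − I_C·R_C = 14 − 1.51×1.8 = 11.3 V.
Since V_CE = 11.3 V > V_CE(sat) ≈ 0.2 V, the transistor is in the active region as assumed.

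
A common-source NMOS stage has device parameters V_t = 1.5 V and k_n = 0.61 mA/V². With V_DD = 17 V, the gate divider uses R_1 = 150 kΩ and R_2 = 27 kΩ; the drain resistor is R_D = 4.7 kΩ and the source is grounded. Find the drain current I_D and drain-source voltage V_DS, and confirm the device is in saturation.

V_G = V_DD·R_2/(R_1+R_2) = 17×27/177 = 2.59 V. With the source grounded, V_GS = V_G = 2.59 V.
Assume saturation: I_D = (k_n/2)(V_GS − V_t)² = (0.61/2)×(2.59 − 1.5)² = 0.305×1.09² = 0.365 mA.
V_DS = V_DD − I_D·R_D = 17 − 0.365×4.7 = 15.3 V.
Saturation requires V_DS ≥ V_GS − V_t = 1.09 V; 15.3 ≥ 1.09 ✓.

I_D ≈ 0.36 mA, V_DS ≈ 15 V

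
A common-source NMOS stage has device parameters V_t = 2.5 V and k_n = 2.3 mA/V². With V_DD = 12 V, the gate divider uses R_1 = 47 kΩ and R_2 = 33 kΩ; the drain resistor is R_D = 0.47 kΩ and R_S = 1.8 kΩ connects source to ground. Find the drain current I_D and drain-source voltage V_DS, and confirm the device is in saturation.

V_G = V_DD·R_2/(R_1+R_2) = 12×33/80 = 4.95 V.
Assume saturation: I_D = (k_n/2)(V_GS − V_t)² with V_GS = V_G − I_D·R_S = 4.95 − 1.8·I_D.
Substituting gives 3.73·I_D² − 11.1·I_D + 6.9 = 0, with roots I_D = 0.876 or 2.11 mA.
The root I_D = 2.11 mA gives V_GS = 1.14 V ≤ V_t, so take I_D = 0.876 mA.
Then V_GS = 3.37 V and V_DS = V_DD − I_D(R_D+R_S) = 12 − 0.876×2.27 = 10 V.
Saturation requires V_DS ≥ V_GS − V_t = 0.873 V; 10 ≥ 0.873 ✓.

I_D ≈ 0.88 mA, V_DS ≈ 10 V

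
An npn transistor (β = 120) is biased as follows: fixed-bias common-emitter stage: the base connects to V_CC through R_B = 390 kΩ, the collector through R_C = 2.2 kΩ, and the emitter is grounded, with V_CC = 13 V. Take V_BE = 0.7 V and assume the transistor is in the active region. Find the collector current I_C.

I_C ≈ 3.8 mA

Base loop: V_CC = I_B·R_B + V_BE, so I_B = (13 − 0.7)/390 kΩ = 0.0315 mA.
In the active region I_C = β·I_B = 120 × 0.0315 = 3.78 mA.
Collector loop: V_CE = V_CC − I_C·R_C = 13 − 3.78×2.2 = 4.67 V.
Since V_CE = 4.67 V > V_CE(sat) ≈ 0.2 V, the transistor is in the active region as assumed.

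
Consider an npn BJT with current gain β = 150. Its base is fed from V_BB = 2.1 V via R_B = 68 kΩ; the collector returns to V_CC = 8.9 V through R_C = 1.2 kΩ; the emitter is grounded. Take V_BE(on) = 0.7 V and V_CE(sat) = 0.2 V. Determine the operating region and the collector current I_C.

active; I_C ≈ 3.1 mA

Assume active. Base-emitter loop: I_B = (V_BB − V_BE)/R_B = (2.1 − 0.7)/68 = 0.0206 mA.
I_C = β·I_B = 150×0.0206 = 3.09 mA.
V_CE = V_CC − I_C·R_C = 8.9 − 3.09×1.2 = 5.19 V > V_CE(sat), so the active-region assumption holds.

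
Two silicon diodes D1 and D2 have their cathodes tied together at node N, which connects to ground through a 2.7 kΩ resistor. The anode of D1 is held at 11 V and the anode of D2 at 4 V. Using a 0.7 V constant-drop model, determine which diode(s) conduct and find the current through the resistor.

Only D1 conducts; I_R ≈ 3.8 mA

Assume both conduct. Then node N would need to be at both 11−0.7 = 10.3 V and 4−0.7 = 3.3 V, which is impossible.
Assume only D1 conducts: V_N = 11 − 0.7 = 10.3 V, so I_R = 10.3/2.7 = 3.81 mA.
Check D2: its anode-to-cathode voltage is 4 − 10.3 = -6.3 V < 0.7 V, so it is off. The assumption is consistent.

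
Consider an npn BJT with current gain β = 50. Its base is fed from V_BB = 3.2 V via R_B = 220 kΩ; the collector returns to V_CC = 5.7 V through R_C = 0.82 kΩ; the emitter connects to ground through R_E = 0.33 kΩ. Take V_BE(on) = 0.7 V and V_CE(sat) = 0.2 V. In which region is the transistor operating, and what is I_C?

Assume active. Base-emitter loop: I_B = (V_BB − V_BE)/(R_B + (β+1)R_E) = (3.2 − 0.7)/(220 + 51×0.33) = 0.0106 mA.
I_C = β·I_B = 50×0.0106 = 0.528 mA.
V_CE = V_CC − I_C·R_C − I_E·R_E = 5.7 − 0.528×0.82 − 0.538×0.33 = 5.09 V > V_CE(sat), so the active-region assumption holds.

active; I_C ≈ 0.53 mA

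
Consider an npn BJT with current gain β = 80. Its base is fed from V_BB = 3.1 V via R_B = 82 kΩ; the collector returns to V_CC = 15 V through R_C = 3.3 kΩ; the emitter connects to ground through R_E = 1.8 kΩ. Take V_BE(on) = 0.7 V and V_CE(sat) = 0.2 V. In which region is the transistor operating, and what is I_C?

Assume active. Base-emitter loop: I_B = (V_BB − V_BE)/(R_B + (β+1)R_E) = (3.1 − 0.7)/(82 + 81×1.8) = 0.0105 mA.
I_C = β·I_B = 80×0.0105 = 0.843 mA.
V_CE = V_CC − I_C·R_C − I_E·R_E = 15 − 0.843×3.3 − 0.853×1.8 = 10.7 V > V_CE(sat), so the active-region assumption holds.

active; I_C ≈ 0.84 mA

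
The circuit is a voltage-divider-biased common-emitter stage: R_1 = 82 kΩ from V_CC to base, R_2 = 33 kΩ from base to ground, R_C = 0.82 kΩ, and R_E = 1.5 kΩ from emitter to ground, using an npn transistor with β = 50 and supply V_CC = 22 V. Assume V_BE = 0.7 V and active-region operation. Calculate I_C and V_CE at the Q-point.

I_C ≈ 2.8 mA, V_CE ≈ 15 V

Thevenize the base divider: V_Th = V_CC·R_2/(R_1+R_2) = 22×33/115 = 6.31 V, R_Th = R_1‖R_2 = 23.5 kΩ.
Base-emitter loop: V_Th = I_B·R_Th + V_BE + (β+1)I_B·R_E, so I_B = (6.31 − 0.7) / (23.5 + 51×1.5) = 0.0561 mA.
I_C = β·I_B = 50×0.0561 = 2.81 mA, and I_E = (β+1)I_B = 2.86 mA.
V_CE = V_CC − I_C·R_C − I_E·R_E = 22 − 2.81×0.82 − 2.86×1.5 = 15.4 V.
V_CE = 15.4 V > 0.2 V confirms active-region operation.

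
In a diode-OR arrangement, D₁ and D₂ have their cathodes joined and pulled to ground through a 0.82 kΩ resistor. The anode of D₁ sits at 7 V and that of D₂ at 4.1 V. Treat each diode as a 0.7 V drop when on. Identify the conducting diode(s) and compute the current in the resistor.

Assume both conduct. Then node N would need to be at both 7−0.7 = 6.3 V and 4.1−0.7 = 3.4 V, which is impossible.
Assume only D₁ conducts: V_N = 7 − 0.7 = 6.3 V, so I_R = 6.3/0.82 = 7.68 mA.
Check D₂: its anode-to-cathode voltage is 4.1 − 6.3 = -2.2 V < 0.7 V, so it is off. The assumption is consistent.

Only D₁ conducts; I_R ≈ 7.7 mA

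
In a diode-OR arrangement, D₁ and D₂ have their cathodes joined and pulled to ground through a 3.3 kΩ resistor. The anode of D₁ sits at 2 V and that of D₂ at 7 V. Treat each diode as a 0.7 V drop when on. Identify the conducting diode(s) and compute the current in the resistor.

Assume both conduct. Then node N would need to be at both 2−0.7 = 1.3 V and 7−0.7 = 6.3 V, which is impossible.
Assume only D₂ conducts: V_N = 7 − 0.7 = 6.3 V, so I_R = 6.3/3.3 = 1.91 mA.
Check D₁: its anode-to-cathode voltage is 2 − 6.3 = -4.3 V < 0.7 V, so it is off. The assumption is consistent.

Only D₂ conducts; I_R ≈ 1.9 mA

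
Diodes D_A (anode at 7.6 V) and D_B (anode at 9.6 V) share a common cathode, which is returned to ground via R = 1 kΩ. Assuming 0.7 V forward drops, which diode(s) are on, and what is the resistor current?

Only D_B conducts; I_R ≈ 8.9 mA

Assume both conduct. Then node N would need to be at both 7.6−0.7 = 6.9 V and 9.6−0.7 = 8.9 V, which is impossible.
Assume only D_B conducts: V_N = 9.6 − 0.7 = 8.9 V, so I_R = 8.9/1 = 8.9 mA.
Check D_A: its anode-to-cathode voltage is 7.6 − 8.9 = -1.3 V < 0.7 V, so it is off. The assumption is consistent.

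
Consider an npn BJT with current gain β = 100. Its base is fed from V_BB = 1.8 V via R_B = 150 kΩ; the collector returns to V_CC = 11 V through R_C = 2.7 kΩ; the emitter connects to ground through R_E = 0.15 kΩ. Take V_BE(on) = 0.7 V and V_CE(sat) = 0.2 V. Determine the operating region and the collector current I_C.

active; I_C ≈ 0.67 mA

Assume active. Base-emitter loop: I_B = (V_BB − V_BE)/(R_B + (β+1)R_E) = (1.8 − 0.7)/(150 + 101×0.15) = 0.00666 mA.
I_C = β·I_B = 100×0.00666 = 0.666 mA.
V_CE = V_CC − I_C·R_C − I_E·R_E = 11 − 0.666×2.7 − 0.673×0.15 = 9.1 V > V_CE(sat), so the active-region assumption holds.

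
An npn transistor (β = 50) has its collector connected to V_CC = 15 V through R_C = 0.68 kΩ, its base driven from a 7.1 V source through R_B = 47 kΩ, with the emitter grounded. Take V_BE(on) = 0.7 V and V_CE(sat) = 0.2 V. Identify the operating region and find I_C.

Assume active. Base-emitter loop: I_B = (V_BB − V_BE)/R_B = (7.1 − 0.7)/47 = 0.136 mA.
I_C = β·I_B = 50×0.136 = 6.81 mA.
V_CE = V_CC − I_C·R_C = 15 − 6.81×0.68 = 10.4 V > V_CE(sat), so the active-region assumption holds.

active; I_C ≈ 6.8 mA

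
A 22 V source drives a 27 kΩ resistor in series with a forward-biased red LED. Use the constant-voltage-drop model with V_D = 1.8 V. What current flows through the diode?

KVL around the loop: 22 = V_D + I·R = 1.8 + I × 27 kΩ.
So I = (22 − 1.8) / 27 kΩ = 20.2 / 27 = 0.748 mA.

I ≈ 0.75 mA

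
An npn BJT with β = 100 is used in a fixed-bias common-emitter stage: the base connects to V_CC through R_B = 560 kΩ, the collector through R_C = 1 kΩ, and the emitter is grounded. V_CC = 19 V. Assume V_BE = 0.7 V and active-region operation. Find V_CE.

Base loop: V_CC = I_B·R_B + V_BE, so I_B = (19 − 0.7)/560 kΩ = 0.0327 mA.
In the active region I_C = β·I_B = 100 × 0.0327 = 3.27 mA.
Collector loop: V_CE = V_CC − I_C·R_C = 19 − 3.27×1 = 15.7 V.
Since V_CE = 15.7 V > V_CE(sat) ≈ 0.2 V, the transistor is in the active region as assumed.

V_CE ≈ 16 V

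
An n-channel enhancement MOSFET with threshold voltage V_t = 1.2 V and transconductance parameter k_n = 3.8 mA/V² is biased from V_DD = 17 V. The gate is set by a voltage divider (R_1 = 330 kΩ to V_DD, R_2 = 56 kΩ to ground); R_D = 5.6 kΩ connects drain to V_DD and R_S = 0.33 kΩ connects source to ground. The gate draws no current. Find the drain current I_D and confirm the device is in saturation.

V_G = V_DD·R_2/(R_1+R_2) = 17×56/386 = 2.47 V.
Assume saturation: I_D = (k_n/2)(V_GS − V_t)² with V_GS = V_G − I_D·R_S = 2.47 − 0.33·I_D.
Substituting gives 0.207·I_D² − 2.59·I_D + 3.05 = 0, with roots I_D = 1.32 or 11.2 mA.
The root I_D = 11.2 mA gives V_GS = -1.23 V ≤ V_t, so take I_D = 1.32 mA.
Then V_GS = 2.03 V and V_DS = V_DD − I_D(R_D+R_S) = 17 − 1.32×5.93 = 9.2 V.
Saturation requires V_DS ≥ V_GS − V_t = 0.832 V; 9.2 ≥ 0.832 ✓.

I_D ≈ 1.3 mA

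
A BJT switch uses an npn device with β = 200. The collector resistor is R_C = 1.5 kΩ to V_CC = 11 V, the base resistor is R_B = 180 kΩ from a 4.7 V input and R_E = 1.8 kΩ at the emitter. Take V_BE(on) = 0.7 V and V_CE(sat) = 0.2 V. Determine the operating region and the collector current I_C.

Assume active. Base-emitter loop: I_B = (V_BB − V_BE)/(R_B + (β+1)R_E) = (4.7 − 0.7)/(180 + 201×1.8) = 0.00738 mA.
I_C = β·I_B = 200×0.00738 = 1.48 mA.
V_CE = V_CC − I_C·R_C − I_E·R_E = 11 − 1.48×1.5 − 1.48×1.8 = 6.11 V > V_CE(sat), so the active-region assumption holds.

active; I_C ≈ 1.5 mA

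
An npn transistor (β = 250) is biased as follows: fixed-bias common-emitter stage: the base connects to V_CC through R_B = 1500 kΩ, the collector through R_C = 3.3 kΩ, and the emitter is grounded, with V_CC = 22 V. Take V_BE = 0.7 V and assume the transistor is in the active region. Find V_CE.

V_CE ≈ 10 V

Base loop: V_CC = I_B·R_B + V_BE, so I_B = (22 − 0.7)/1500 kΩ = 0.0142 mA.
In the active region I_C = β·I_B = 250 × 0.0142 = 3.55 mA.
Collector loop: V_CE = V_CC − I_C·R_C = 22 − 3.55×3.3 = 10.3 V.
Since V_CE = 10.3 V > V_CE(sat) ≈ 0.2 V, the transistor is in the active region as assumed.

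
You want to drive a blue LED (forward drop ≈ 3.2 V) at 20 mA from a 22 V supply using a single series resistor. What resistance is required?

R ≈ 0.94 kΩ

The resistor drops V_S − V_D = 22 − 3.2 = 18.8 V at 20 mA.
R = 18.8 V / 20 mA = 0.94 kΩ.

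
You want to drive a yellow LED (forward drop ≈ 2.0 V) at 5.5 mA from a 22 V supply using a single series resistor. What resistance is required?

The resistor drops V_S − V_D = 22 − 2.0 = 20 V at 5.5 mA.
R = 20 V / 5.5 mA = 3.64 kΩ.

R ≈ 3.6 kΩ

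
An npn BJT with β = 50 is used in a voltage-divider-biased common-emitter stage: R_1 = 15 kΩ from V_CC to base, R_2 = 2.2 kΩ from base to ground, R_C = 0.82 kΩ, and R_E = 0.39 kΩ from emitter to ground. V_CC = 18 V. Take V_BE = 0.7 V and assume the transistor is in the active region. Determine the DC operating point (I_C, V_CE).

Thevenize the base divider: V_Th = V_CC·R_2/(R_1+R_2) = 18×2.2/17.2 = 2.3 V, R_Th = R_1‖R_2 = 1.92 kΩ.
Base-emitter loop: V_Th = I_B·R_Th + V_BE + (β+1)I_B·R_E, so I_B = (2.3 − 0.7) / (1.92 + 51×0.39) = 0.0735 mA.
I_C = β·I_B = 50×0.0735 = 3.67 mA, and I_E = (β+1)I_B = 3.75 mA.
V_CE = V_CC − I_C·R_C − I_E·R_E = 18 − 3.67×0.82 − 3.75×0.39 = 13.5 V.
V_CE = 13.5 V > 0.2 V confirms active-region operation.

I_C ≈ 3.7 mA, V_CE ≈ 14 V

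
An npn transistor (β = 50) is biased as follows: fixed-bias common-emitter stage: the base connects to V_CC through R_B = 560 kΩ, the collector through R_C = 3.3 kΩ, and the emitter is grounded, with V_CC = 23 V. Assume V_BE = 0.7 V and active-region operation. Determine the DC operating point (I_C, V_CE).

I_C ≈ 2 mA, V_CE ≈ 16 V

Base loop: V_CC = I_B·R_B + V_BE, so I_B = (23 − 0.7)/560 kΩ = 0.0398 mA.
In the active region I_C = β·I_B = 50 × 0.0398 = 1.99 mA.
Collector loop: V_CE = V_CC − I_C·R_C = 23 − 1.99×3.3 = 16.4 V.
Since V_CE = 16.4 V > V_CE(sat) ≈ 0.2 V, the transistor is in the active region as assumed.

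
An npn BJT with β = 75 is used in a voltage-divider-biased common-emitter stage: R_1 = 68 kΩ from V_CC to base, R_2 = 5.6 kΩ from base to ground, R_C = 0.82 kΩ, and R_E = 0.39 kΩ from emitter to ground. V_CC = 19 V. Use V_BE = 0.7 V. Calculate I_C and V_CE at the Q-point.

I_C ≈ 1.6 mA, V_CE ≈ 17 V

Thevenize the base divider: V_Th = V_CC·R_2/(R_1+R_2) = 19×5.6/73.6 = 1.45 V, R_Th = R_1‖R_2 = 5.17 kΩ.
Base-emitter loop: V_Th = I_B·R_Th + V_BE + (β+1)I_B·R_E, so I_B = (1.45 − 0.7) / (5.17 + 76×0.39) = 0.0214 mA.
I_C = β·I_B = 75×0.0214 = 1.61 mA, and I_E = (β+1)I_B = 1.63 mA.
V_CE = V_CC − I_C·R_C − I_E·R_E = 19 − 1.61×0.82 − 1.63×0.39 = 17 V.
V_CE = 17 V > 0.2 V confirms active-region operation.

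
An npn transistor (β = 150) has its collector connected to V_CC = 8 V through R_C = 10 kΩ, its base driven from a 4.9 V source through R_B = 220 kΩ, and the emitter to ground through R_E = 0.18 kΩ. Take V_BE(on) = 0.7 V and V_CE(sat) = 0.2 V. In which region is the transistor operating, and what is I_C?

saturation; I_C ≈ 0.77 mA

Assume active: I_B = (4.9 − 0.7)/(220 + 151×0.18) = 0.017 mA, I_C = β·I_B = 2.55 mA.
Then V_CE = 8 − 2.55×10 − 2.57×0.18 = -17.9 V < 0.2 V — the active assumption fails.
Re-solve with V_CE = 0.2 V. KCL at the emitter: V_E/R_E = (V_BB−0.7−V_E)/R_B + (V_CC−0.2−V_E)/R_C, giving V_E = 0.141 V.
I_C = (V_CC − 0.2 − V_E)/R_C = (7.8 − 0.141)/10 = 0.766 mA.
Check: I_B = (4.2 − 0.141)/220 = 0.0184 mA, and β·I_B = 2.77 mA > I_C, confirming saturation.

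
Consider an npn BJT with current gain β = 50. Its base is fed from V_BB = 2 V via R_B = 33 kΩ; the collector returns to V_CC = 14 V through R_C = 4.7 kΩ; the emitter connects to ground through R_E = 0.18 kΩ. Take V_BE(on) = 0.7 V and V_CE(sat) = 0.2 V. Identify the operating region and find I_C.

Assume active. Base-emitter loop: I_B = (V_BB − V_BE)/(R_B + (β+1)R_E) = (2 − 0.7)/(33 + 51×0.18) = 0.0308 mA.
I_C = β·I_B = 50×0.0308 = 1.54 mA.
V_CE = V_CC − I_C·R_C − I_E·R_E = 14 − 1.54×4.7 − 1.57×0.18 = 6.47 V > V_CE(sat), so the active-region assumption holds.

active; I_C ≈ 1.5 mA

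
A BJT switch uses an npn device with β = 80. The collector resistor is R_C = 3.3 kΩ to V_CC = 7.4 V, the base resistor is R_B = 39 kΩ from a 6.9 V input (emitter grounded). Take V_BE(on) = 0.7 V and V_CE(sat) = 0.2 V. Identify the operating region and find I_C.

Assume active: I_B = (6.9 − 0.7)/39 = 0.159 mA, giving I_C = β·I_B = 12.7 mA.
But then V_CE = 7.4 − 12.7×3.3 = -34.6 V < V_CE(sat) = 0.2 V — impossible in the active region.
So the transistor is saturated. With V_CE = 0.2 V, I_C = (V_CC − 0.2)/R_C = 7.2/3.3 = 2.18 mA.
Check: β·I_B = 12.7 mA > I_C = 2.18 mA, confirming saturation.

saturation; I_C ≈ 2.2 mA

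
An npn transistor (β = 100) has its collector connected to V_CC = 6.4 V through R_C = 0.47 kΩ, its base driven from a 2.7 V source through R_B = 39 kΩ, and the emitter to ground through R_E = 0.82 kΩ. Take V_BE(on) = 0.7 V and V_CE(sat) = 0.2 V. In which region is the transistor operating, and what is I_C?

Assume active. Base-emitter loop: I_B = (V_BB − V_BE)/(R_B + (β+1)R_E) = (2.7 − 0.7)/(39 + 101×0.82) = 0.0164 mA.
I_C = β·I_B = 100×0.0164 = 1.64 mA.
V_CE = V_CC − I_C·R_C − I_E·R_E = 6.4 − 1.64×0.47 − 1.66×0.82 = 4.27 V > V_CE(sat), so the active-region assumption holds.

active; I_C ≈ 1.6 mA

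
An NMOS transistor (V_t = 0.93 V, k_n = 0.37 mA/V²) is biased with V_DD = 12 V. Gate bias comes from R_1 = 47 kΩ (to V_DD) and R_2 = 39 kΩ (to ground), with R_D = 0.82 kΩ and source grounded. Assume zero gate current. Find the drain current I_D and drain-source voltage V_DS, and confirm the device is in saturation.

V_G = V_DD·R_2/(R_1+R_2) = 12×39/86 = 5.44 V. With the source grounded, V_GS = V_G = 5.44 V.
Assume saturation: I_D = (k_n/2)(V_GS − V_t)² = (0.37/2)×(5.44 − 0.93)² = 0.185×4.51² = 3.77 mA.
V_DS = V_DD − I_D·R_D = 12 − 3.77×0.82 = 8.91 V.
Saturation requires V_DS ≥ V_GS − V_t = 4.51 V; 8.91 ≥ 4.51 ✓.

I_D ≈ 3.8 mA, V_DS ≈ 8.9 V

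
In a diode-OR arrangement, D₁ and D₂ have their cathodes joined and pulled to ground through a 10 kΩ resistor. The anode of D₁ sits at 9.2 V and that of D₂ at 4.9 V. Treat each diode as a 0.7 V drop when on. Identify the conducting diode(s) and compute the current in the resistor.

Only D₁ conducts; I_R ≈ 0.85 mA

Assume both conduct. Then node N would need to be at both 9.2−0.7 = 8.5 V and 4.9−0.7 = 4.2 V, which is impossible.
Assume only D₁ conducts: V_N = 9.2 − 0.7 = 8.5 V, so I_R = 8.5/10 = 0.85 mA.
Check D₂: its anode-to-cathode voltage is 4.9 − 8.5 = -3.6 V < 0.7 V, so it is off. The assumption is consistent.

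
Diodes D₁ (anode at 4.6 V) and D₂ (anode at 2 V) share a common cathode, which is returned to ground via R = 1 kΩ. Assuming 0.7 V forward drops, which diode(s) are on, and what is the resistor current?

Only D₁ conducts; I_R ≈ 3.9 mA

Assume both conduct. Then node N would need to be at both 4.6−0.7 = 3.9 V and 2−0.7 = 1.3 V, which is impossible.
Assume only D₁ conducts: V_N = 4.6 − 0.7 = 3.9 V, so I_R = 3.9/1 = 3.9 mA.
Check D₂: its anode-to-cathode voltage is 2 − 3.9 = -1.9 V < 0.7 V, so it is off. The assumption is consistent.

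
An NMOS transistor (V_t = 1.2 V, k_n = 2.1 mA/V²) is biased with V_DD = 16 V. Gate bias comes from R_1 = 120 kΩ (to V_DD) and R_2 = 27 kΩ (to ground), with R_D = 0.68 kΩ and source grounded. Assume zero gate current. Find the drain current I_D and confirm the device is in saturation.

I_D ≈ 3.2 mA

V_G = V_DD·R_2/(R_1+R_2) = 16×27/147 = 2.94 V. With the source grounded, V_GS = V_G = 2.94 V.
Assume saturation: I_D = (k_n/2)(V_GS − V_t)² = (2.1/2)×(2.94 − 1.2)² = 1.05×1.74² = 3.17 mA.
V_DS = V_DD − I_D·R_D = 16 − 3.17×0.68 = 13.8 V.
Saturation requires V_DS ≥ V_GS − V_t = 1.74 V; 13.8 ≥ 1.74 ✓.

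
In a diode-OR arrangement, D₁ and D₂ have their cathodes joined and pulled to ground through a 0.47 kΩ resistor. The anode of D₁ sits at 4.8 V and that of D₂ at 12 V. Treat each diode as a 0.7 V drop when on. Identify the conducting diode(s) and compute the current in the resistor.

Assume both conduct. Then node N would need to be at both 4.8−0.7 = 4.1 V and 12−0.7 = 11.3 V, which is impossible.
Assume only D₂ conducts: V_N = 12 − 0.7 = 11.3 V, so I_R = 11.3/0.47 = 24 mA.
Check D₁: its anode-to-cathode voltage is 4.8 − 11.3 = -6.5 V < 0.7 V, so it is off. The assumption is consistent.

Only D₂ conducts; I_R ≈ 24 mA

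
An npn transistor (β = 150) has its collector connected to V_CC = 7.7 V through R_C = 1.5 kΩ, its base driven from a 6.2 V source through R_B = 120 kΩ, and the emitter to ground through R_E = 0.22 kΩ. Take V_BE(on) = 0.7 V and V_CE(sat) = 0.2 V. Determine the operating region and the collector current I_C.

Assume active: I_B = (6.2 − 0.7)/(120 + 151×0.22) = 0.0359 mA, I_C = β·I_B = 5.38 mA.
Then V_CE = 7.7 − 5.38×1.5 − 5.42×0.22 = -1.57 V < 0.2 V — the active assumption fails.
Re-solve with V_CE = 0.2 V. KCL at the emitter: V_E/R_E = (V_BB−0.7−V_E)/R_B + (V_CC−0.2−V_E)/R_C, giving V_E = 0.967 V.
I_C = (V_CC − 0.2 − V_E)/R_C = (7.5 − 0.967)/1.5 = 4.36 mA.
Check: I_B = (5.5 − 0.967)/120 = 0.0378 mA, and β·I_B = 5.67 mA > I_C, confirming saturation.

saturation; I_C ≈ 4.4 mA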